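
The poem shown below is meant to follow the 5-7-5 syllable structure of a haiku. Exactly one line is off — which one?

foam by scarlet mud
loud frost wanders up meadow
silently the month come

Line 3

Line 1: "foam by scarlet mud": 1+1+2+1 = 5 ✓
Line 2: "loud frost wanders up meadow": 1+1+2+1+2 = 7 ✓
Line 3: "silently the month come": 3+1+1+1 = 6 (expected 5)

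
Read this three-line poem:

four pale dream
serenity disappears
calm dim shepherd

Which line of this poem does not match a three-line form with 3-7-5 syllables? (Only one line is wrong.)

Line 1: four(1) + pale(1) + dream(1) = 3 ✓
Line 2: serenity(4) + disappears(3) = 7 ✓
Line 3: calm(1) + dim(1) + shepherd(2) = 4 (expected 5)

The third line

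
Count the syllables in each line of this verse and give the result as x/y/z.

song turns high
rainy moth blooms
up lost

Line 1: song (1), turns (1), high (1) → 3
Line 2: rainy (2), moth (1), blooms (1) → 4
Line 3: up (1), lost (1) → 2

3/4/2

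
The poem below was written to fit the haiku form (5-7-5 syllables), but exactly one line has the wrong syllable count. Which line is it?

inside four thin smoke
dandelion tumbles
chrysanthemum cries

The second line

Line 1: inside (2), four (1), thin (1), smoke (1) → 5 ✓
Line 2: dandelion (4), tumbles (2) → 6 (expected 7)
Line 3: chrysanthemum (4), cries (1) → 5 ✓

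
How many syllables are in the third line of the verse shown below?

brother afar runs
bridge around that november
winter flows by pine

The third line: winter (2), flows (1), by (1), pine (1) → 5

5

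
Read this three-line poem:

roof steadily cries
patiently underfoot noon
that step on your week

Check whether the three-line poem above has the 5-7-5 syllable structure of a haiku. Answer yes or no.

Yes

Line 1: "roof steadily cries": 1+3+1 = 5 ✓
Line 2: "patiently underfoot noon": 3+3+1 = 7 ✓
Line 3: "that step on your week": 1+1+1+1+1 = 5 ✓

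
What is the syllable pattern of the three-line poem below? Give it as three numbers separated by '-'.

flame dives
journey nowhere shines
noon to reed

Line 1: flame (1), dives (1) → 2
Line 2: journey (2), nowhere (2), shines (1) → 5
Line 3: noon (1), to (1), reed (1) → 3

2-5-3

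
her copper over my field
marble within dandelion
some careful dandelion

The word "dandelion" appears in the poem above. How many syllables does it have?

4

"dandelion" has 4 syllables.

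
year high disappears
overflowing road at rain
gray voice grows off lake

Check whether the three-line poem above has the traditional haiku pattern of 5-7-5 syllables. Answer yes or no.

Line 1: year(1) + high(1) + disappears(3) = 5 ✓
Line 2: overflowing(4) + road(1) + at(1) + rain(1) = 7 ✓
Line 3: gray(1) + voice(1) + grows(1) + off(1) + lake(1) = 5 ✓

Yes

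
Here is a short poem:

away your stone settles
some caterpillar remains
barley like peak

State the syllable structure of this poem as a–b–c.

Line 1: away (2), your (1), stone (1), settles (2) → 6
Line 2: some (1), caterpillar (4), remains (2) → 7
Line 3: barley (2), like (1), peak (1) → 4

6–7–4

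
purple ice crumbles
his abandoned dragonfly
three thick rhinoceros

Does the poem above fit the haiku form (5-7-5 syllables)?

Line 1: "purple ice crumbles": 2+1+2 = 5 ✓
Line 2: "his abandoned dragonfly": 1+3+3 = 7 ✓
Line 3: "three thick rhinoceros": 1+1+4 = 6 (expected 5)

No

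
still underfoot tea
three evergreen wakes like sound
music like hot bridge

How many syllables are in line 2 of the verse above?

Line 2: three (1), evergreen (3), wakes (1), like (1), sound (1) → 7

7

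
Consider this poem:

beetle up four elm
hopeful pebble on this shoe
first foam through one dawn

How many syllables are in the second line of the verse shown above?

The second line: hopeful(2) + pebble(2) + on(1) + this(1) + shoe(1) = 7

7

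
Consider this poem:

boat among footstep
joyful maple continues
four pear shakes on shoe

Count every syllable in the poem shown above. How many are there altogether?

Line 1: "boat among footstep": 1+2+2 = 5
Line 2: "joyful maple continues": 2+2+3 = 7
Line 3: "four pear shakes on shoe": 1+1+1+1+1 = 5
Total: 5 + 7 + 5 = 17

17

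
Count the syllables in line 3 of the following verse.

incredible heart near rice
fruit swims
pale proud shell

3

Line 3: "pale proud shell": 1+1+1 = 3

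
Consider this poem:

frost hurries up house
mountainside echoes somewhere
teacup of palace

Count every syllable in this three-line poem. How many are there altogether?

Line 1: "frost hurries up house": 1+2+1+1 = 5
Line 2: "mountainside echoes somewhere": 3+2+2 = 7
Line 3: "teacup of palace": 2+1+2 = 5
Total: 5 + 7 + 5 = 17

17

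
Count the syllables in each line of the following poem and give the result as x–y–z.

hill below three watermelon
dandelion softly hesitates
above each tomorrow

Line 1: hill(1) + below(2) + three(1) + watermelon(4) = 8
Line 2: dandelion(4) + softly(2) + hesitates(3) = 9
Line 3: above(2) + each(1) + tomorrow(3) = 6

8–9–6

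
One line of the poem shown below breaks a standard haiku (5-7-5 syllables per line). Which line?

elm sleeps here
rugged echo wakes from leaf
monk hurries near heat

The first line

Line 1: "elm sleeps here": 1+1+1 = 3 (expected 5)
Line 2: "rugged echo wakes from leaf": 2+2+1+1+1 = 7 ✓
Line 3: "monk hurries near heat": 1+2+1+1 = 5 ✓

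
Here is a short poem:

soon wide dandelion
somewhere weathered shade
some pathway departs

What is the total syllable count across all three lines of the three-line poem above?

Line 1: soon(1) + wide(1) + dandelion(4) = 6
Line 2: somewhere(2) + weathered(2) + shade(1) = 5
Line 3: some(1) + pathway(2) + departs(2) = 5
Total: 6 + 5 + 5 = 16

16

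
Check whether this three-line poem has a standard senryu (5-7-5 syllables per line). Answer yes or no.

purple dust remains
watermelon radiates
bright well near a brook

Yes

Line 1: "purple dust remains": 2+1+2 = 5 ✓
Line 2: "watermelon radiates": 4+3 = 7 ✓
Line 3: "bright well near a brook": 1+1+1+1+1 = 5 ✓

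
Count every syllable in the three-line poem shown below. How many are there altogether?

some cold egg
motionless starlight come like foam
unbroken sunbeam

Line 1: some (1), cold (1), egg (1) → 3
Line 2: motionless (3), starlight (2), come (1), like (1), foam (1) → 8
Line 3: unbroken (3), sunbeam (2) → 5
Total: 3 + 8 + 5 = 16

16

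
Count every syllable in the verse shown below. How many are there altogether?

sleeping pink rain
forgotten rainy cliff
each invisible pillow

Line 1: sleeping(2) + pink(1) + rain(1) = 4
Line 2: forgotten(3) + rainy(2) + cliff(1) = 6
Line 3: each(1) + invisible(4) + pillow(2) = 7
Total: 4 + 6 + 7 = 17

17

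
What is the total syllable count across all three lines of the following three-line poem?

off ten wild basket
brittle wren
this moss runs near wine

Line 1: off(1) + ten(1) + wild(1) + basket(2) = 5
Line 2: brittle(2) + wren(1) = 3
Line 3: this(1) + moss(1) + runs(1) + near(1) + wine(1) = 5
Total: 5 + 3 + 5 = 13

13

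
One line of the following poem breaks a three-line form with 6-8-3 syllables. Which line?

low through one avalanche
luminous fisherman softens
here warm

The third line

Line 1: low(1) + through(1) + one(1) + avalanche(3) = 6 ✓
Line 2: luminous(3) + fisherman(3) + softens(2) = 8 ✓
Line 3: here(1) + warm(1) = 2 (expected 3)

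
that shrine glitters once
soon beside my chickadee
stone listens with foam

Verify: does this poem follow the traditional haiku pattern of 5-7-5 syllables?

Line 1: "that shrine glitters once": 1+1+2+1 = 5 ✓
Line 2: "soon beside my chickadee": 1+2+1+3 = 7 ✓
Line 3: "stone listens with foam": 1+2+1+1 = 5 ✓

Yes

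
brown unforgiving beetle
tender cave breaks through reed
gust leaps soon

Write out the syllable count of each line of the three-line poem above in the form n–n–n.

Line 1: brown(1) + unforgiving(4) + beetle(2) = 7
Line 2: tender(2) + cave(1) + breaks(1) + through(1) + reed(1) = 6
Line 3: gust(1) + leaps(1) + soon(1) = 3

7–6–3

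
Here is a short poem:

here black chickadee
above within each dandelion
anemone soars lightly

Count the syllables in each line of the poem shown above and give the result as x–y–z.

5–9–7

Line 1: here (1), black (1), chickadee (3) → 5
Line 2: above (2), within (2), each (1), dandelion (4) → 9
Line 3: anemone (4), soars (1), lightly (2) → 7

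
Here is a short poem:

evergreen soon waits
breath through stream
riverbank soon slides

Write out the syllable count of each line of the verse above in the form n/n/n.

5/3/5

Line 1: "evergreen soon waits": 3+1+1 = 5
Line 2: "breath through stream": 1+1+1 = 3
Line 3: "riverbank soon slides": 3+1+1 = 5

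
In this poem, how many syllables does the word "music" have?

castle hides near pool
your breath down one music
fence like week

"music" has 2 syllables.

2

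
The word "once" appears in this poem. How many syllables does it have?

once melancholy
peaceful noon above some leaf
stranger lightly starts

1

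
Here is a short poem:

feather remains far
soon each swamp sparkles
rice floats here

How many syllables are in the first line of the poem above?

5

The first line: "feather remains far": 2+2+1 = 5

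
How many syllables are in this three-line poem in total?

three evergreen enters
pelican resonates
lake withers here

16

Line 1: three (1), evergreen (3), enters (2) → 6
Line 2: pelican (3), resonates (3) → 6
Line 3: lake (1), withers (2), here (1) → 4
Total: 6 + 6 + 4 = 16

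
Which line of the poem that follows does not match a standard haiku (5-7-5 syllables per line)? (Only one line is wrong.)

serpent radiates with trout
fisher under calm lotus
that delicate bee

Line 1: serpent(2) + radiates(3) + with(1) + trout(1) = 7 (expected 5)
Line 2: fisher(2) + under(2) + calm(1) + lotus(2) = 7 ✓
Line 3: that(1) + delicate(3) + bee(1) = 5 ✓

Line 1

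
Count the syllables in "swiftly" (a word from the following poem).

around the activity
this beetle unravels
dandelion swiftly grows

2

"swiftly" has 2 syllables.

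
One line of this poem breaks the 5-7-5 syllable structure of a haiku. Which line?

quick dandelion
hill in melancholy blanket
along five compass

Line 1: quick (1), dandelion (4) → 5 ✓
Line 2: hill (1), in (1), melancholy (4), blanket (2) → 8 (expected 7)
Line 3: along (2), five (1), compass (2) → 5 ✓

Line 2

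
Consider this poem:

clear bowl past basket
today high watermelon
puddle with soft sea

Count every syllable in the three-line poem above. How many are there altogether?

17

Line 1: clear(1) + bowl(1) + past(1) + basket(2) = 5
Line 2: today(2) + high(1) + watermelon(4) = 7
Line 3: puddle(2) + with(1) + soft(1) + sea(1) = 5
Total: 5 + 7 + 5 = 17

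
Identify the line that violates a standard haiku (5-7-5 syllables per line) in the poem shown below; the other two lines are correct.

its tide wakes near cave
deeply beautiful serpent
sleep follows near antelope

The third line

Line 1: "its tide wakes near cave": 1+1+1+1+1 = 5 ✓
Line 2: "deeply beautiful serpent": 2+3+2 = 7 ✓
Line 3: "sleep follows near antelope": 1+2+1+3 = 7 (expected 5)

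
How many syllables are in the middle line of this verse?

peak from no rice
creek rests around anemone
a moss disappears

8

The middle line: creek(1) + rests(1) + around(2) + anemone(4) = 8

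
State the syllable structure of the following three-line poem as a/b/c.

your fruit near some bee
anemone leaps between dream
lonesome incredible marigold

5/8/9

Line 1: your (1), fruit (1), near (1), some (1), bee (1) → 5
Line 2: anemone (4), leaps (1), between (2), dream (1) → 8
Line 3: lonesome (2), incredible (4), marigold (3) → 9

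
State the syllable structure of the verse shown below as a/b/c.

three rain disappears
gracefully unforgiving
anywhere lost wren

Line 1: three(1) + rain(1) + disappears(3) = 5
Line 2: gracefully(3) + unforgiving(4) = 7
Line 3: anywhere(3) + lost(1) + wren(1) = 5

5/7/5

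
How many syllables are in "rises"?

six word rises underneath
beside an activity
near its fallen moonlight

2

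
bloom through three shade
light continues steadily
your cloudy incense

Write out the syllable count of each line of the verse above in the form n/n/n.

4/7/5

Line 1: bloom (1), through (1), three (1), shade (1) → 4
Line 2: light (1), continues (3), steadily (3) → 7
Line 3: your (1), cloudy (2), incense (2) → 5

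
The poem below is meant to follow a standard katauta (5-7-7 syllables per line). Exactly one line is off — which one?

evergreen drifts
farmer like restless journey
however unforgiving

Line 1: "evergreen drifts": 3+1 = 4 (expected 5)
Line 2: "farmer like restless journey": 2+1+2+2 = 7 ✓
Line 3: "however unforgiving": 3+4 = 7 ✓

Line 1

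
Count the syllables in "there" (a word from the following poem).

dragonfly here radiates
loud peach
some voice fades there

1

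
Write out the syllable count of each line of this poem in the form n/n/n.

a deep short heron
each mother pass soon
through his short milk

Line 1: a (1), deep (1), short (1), heron (2) → 5
Line 2: each (1), mother (2), pass (1), soon (1) → 5
Line 3: through (1), his (1), short (1), milk (1) → 4

5/5/4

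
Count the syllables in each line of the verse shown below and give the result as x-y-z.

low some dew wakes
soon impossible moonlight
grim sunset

Line 1: low (1), some (1), dew (1), wakes (1) → 4
Line 2: soon (1), impossible (4), moonlight (2) → 7
Line 3: grim (1), sunset (2) → 3

4-7-3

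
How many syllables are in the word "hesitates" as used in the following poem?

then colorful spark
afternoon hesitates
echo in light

3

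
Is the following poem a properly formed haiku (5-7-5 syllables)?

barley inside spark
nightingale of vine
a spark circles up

Line 1: barley (2), inside (2), spark (1) → 5 ✓
Line 2: nightingale (3), of (1), vine (1) → 5 (expected 7)
Line 3: a (1), spark (1), circles (2), up (1) → 5 ✓

No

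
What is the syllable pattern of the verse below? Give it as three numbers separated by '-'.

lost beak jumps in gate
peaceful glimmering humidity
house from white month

5-9-4

Line 1: lost(1) + beak(1) + jumps(1) + in(1) + gate(1) = 5
Line 2: peaceful(2) + glimmering(3) + humidity(4) = 9
Line 3: house(1) + from(1) + white(1) + month(1) = 4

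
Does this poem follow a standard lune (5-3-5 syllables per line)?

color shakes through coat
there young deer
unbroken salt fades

Line 1: color(2) + shakes(1) + through(1) + coat(1) = 5 ✓
Line 2: there(1) + young(1) + deer(1) = 3 ✓
Line 3: unbroken(3) + salt(1) + fades(1) = 5 ✓

Yes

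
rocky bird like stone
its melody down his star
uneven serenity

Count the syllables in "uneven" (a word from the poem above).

3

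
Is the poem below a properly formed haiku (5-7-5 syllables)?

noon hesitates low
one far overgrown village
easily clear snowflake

No

Line 1: noon (1), hesitates (3), low (1) → 5 ✓
Line 2: one (1), far (1), overgrown (3), village (2) → 7 ✓
Line 3: easily (3), clear (1), snowflake (2) → 6 (expected 5)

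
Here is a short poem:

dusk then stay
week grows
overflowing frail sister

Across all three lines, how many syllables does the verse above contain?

Line 1: dusk (1), then (1), stay (1) → 3
Line 2: week (1), grows (1) → 2
Line 3: overflowing (4), frail (1), sister (2) → 7
Total: 3 + 2 + 7 = 12

12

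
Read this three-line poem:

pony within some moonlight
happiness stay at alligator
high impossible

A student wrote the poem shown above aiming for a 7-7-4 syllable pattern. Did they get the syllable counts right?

Line 1: "pony within some moonlight": 2+2+1+2 = 7 ✓
Line 2: "happiness stay at alligator": 3+1+1+4 = 9 (expected 7)
Line 3: "high impossible": 1+4 = 5 (expected 4)

No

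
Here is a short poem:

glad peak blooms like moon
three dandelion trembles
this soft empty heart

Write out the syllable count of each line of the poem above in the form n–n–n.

Line 1: glad (1), peak (1), blooms (1), like (1), moon (1) → 5
Line 2: three (1), dandelion (4), trembles (2) → 7
Line 3: this (1), soft (1), empty (2), heart (1) → 5

5–7–5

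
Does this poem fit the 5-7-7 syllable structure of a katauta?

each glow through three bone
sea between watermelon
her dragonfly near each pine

Yes

Line 1: "each glow through three bone": 1+1+1+1+1 = 5 ✓
Line 2: "sea between watermelon": 1+2+4 = 7 ✓
Line 3: "her dragonfly near each pine": 1+3+1+1+1 = 7 ✓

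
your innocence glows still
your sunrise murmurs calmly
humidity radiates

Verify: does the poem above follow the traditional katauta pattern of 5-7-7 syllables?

Line 1: your (1), innocence (3), glows (1), still (1) → 6 (expected 5)
Line 2: your (1), sunrise (2), murmurs (2), calmly (2) → 7 ✓
Line 3: humidity (4), radiates (3) → 7 ✓

No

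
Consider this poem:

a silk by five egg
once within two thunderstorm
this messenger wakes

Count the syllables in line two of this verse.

Line two: once(1) + within(2) + two(1) + thunderstorm(3) = 7

7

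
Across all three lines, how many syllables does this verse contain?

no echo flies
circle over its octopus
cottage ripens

16

Line 1: no(1) + echo(2) + flies(1) = 4
Line 2: circle(2) + over(2) + its(1) + octopus(3) = 8
Line 3: cottage(2) + ripens(2) = 4
Total: 4 + 8 + 4 = 16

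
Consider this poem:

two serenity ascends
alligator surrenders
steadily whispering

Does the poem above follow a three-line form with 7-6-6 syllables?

No

Line 1: "two serenity ascends": 1+4+2 = 7 ✓
Line 2: "alligator surrenders": 4+3 = 7 (expected 6)
Line 3: "steadily whispering": 3+3 = 6 ✓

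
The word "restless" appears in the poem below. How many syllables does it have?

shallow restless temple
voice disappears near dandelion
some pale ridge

2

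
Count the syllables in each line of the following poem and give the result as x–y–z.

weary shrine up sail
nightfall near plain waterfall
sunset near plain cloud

Line 1: weary(2) + shrine(1) + up(1) + sail(1) = 5
Line 2: nightfall(2) + near(1) + plain(1) + waterfall(3) = 7
Line 3: sunset(2) + near(1) + plain(1) + cloud(1) = 5

5–7–5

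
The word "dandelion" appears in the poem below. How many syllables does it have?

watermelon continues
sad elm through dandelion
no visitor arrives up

4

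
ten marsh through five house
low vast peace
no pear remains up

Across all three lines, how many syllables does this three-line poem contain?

Line 1: "ten marsh through five house": 1+1+1+1+1 = 5
Line 2: "low vast peace": 1+1+1 = 3
Line 3: "no pear remains up": 1+1+2+1 = 5
Total: 5 + 3 + 5 = 13

13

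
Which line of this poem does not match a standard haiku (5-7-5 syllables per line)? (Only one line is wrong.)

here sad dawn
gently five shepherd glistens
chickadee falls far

Line 1: here(1) + sad(1) + dawn(1) = 3 (expected 5)
Line 2: gently(2) + five(1) + shepherd(2) + glistens(2) = 7 ✓
Line 3: chickadee(3) + falls(1) + far(1) = 5 ✓

Line 1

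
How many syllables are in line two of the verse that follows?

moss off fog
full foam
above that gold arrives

2

Line two: "full foam": 1+1 = 2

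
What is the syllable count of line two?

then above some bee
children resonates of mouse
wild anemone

Line two: children(2) + resonates(3) + of(1) + mouse(1) = 7

7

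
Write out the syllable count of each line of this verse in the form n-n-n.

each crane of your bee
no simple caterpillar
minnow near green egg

Line 1: each (1), crane (1), of (1), your (1), bee (1) → 5
Line 2: no (1), simple (2), caterpillar (4) → 7
Line 3: minnow (2), near (1), green (1), egg (1) → 5

5-7-5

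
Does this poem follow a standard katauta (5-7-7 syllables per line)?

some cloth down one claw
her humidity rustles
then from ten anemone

Yes

Line 1: "some cloth down one claw": 1+1+1+1+1 = 5 ✓
Line 2: "her humidity rustles": 1+4+2 = 7 ✓
Line 3: "then from ten anemone": 1+1+1+4 = 7 ✓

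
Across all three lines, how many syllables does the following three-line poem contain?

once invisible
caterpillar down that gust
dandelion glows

17

Line 1: once(1) + invisible(4) = 5
Line 2: caterpillar(4) + down(1) + that(1) + gust(1) = 7
Line 3: dandelion(4) + glows(1) = 5
Total: 5 + 7 + 5 = 17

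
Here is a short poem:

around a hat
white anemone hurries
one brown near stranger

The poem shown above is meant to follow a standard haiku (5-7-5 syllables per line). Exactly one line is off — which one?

Line 1: "around a hat": 2+1+1 = 4 (expected 5)
Line 2: "white anemone hurries": 1+4+2 = 7 ✓
Line 3: "one brown near stranger": 1+1+1+2 = 5 ✓

The first line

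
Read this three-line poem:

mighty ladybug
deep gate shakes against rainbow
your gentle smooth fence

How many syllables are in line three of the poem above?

Line three: your (1), gentle (2), smooth (1), fence (1) → 5

5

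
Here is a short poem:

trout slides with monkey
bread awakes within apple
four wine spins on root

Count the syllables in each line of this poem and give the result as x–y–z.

5–7–5

Line 1: "trout slides with monkey": 1+1+1+2 = 5
Line 2: "bread awakes within apple": 1+2+2+2 = 7
Line 3: "four wine spins on root": 1+1+1+1+1 = 5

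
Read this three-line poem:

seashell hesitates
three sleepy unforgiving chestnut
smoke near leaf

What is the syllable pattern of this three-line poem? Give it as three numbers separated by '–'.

5–9–3

Line 1: seashell(2) + hesitates(3) = 5
Line 2: three(1) + sleepy(2) + unforgiving(4) + chestnut(2) = 9
Line 3: smoke(1) + near(1) + leaf(1) = 3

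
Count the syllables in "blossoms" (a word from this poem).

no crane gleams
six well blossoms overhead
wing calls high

"blossoms" has 2 syllables.

2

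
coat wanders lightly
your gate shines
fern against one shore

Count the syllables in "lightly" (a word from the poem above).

2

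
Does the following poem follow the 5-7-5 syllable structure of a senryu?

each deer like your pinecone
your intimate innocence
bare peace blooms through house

Line 1: each(1) + deer(1) + like(1) + your(1) + pinecone(2) = 6 (expected 5)
Line 2: your(1) + intimate(3) + innocence(3) = 7 ✓
Line 3: bare(1) + peace(1) + blooms(1) + through(1) + house(1) = 5 ✓

No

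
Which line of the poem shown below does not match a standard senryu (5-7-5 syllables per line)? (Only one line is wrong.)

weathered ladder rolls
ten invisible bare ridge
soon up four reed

Line 1: weathered(2) + ladder(2) + rolls(1) = 5 ✓
Line 2: ten(1) + invisible(4) + bare(1) + ridge(1) = 7 ✓
Line 3: soon(1) + up(1) + four(1) + reed(1) = 4 (expected 5)

Line 3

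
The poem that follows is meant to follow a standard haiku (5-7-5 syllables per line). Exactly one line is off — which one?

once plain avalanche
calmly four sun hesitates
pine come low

Line 1: "once plain avalanche": 1+1+3 = 5 ✓
Line 2: "calmly four sun hesitates": 2+1+1+3 = 7 ✓
Line 3: "pine come low": 1+1+1 = 3 (expected 5)

The third line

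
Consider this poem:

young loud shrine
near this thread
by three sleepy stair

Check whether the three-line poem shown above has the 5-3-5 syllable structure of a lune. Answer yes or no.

Line 1: "young loud shrine": 1+1+1 = 3 (expected 5)
Line 2: "near this thread": 1+1+1 = 3 ✓
Line 3: "by three sleepy stair": 1+1+2+1 = 5 ✓

No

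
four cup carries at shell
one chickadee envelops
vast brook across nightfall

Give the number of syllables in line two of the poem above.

7

Line two: one(1) + chickadee(3) + envelops(3) = 7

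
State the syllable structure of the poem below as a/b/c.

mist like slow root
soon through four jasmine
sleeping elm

Line 1: mist(1) + like(1) + slow(1) + root(1) = 4
Line 2: soon(1) + through(1) + four(1) + jasmine(2) = 5
Line 3: sleeping(2) + elm(1) = 3

4/5/3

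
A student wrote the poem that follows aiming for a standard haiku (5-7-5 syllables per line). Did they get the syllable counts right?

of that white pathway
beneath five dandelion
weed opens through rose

Line 1: of (1), that (1), white (1), pathway (2) → 5 ✓
Line 2: beneath (2), five (1), dandelion (4) → 7 ✓
Line 3: weed (1), opens (2), through (1), rose (1) → 5 ✓

Yes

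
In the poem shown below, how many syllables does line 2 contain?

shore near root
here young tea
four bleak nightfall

Line 2: here (1), young (1), tea (1) → 3

3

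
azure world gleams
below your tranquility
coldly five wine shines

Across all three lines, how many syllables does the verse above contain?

16

Line 1: azure(2) + world(1) + gleams(1) = 4
Line 2: below(2) + your(1) + tranquility(4) = 7
Line 3: coldly(2) + five(1) + wine(1) + shines(1) = 5
Total: 4 + 7 + 5 = 16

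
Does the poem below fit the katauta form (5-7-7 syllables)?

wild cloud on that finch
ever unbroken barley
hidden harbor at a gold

Line 1: wild(1) + cloud(1) + on(1) + that(1) + finch(1) = 5 ✓
Line 2: ever(2) + unbroken(3) + barley(2) = 7 ✓
Line 3: hidden(2) + harbor(2) + at(1) + a(1) + gold(1) = 7 ✓

Yes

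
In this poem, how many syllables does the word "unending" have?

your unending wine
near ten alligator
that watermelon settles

"unending" has 3 syllables.

3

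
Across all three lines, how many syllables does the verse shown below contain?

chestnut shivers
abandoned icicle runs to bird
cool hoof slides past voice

18

Line 1: chestnut(2) + shivers(2) = 4
Line 2: abandoned(3) + icicle(3) + runs(1) + to(1) + bird(1) = 9
Line 3: cool(1) + hoof(1) + slides(1) + past(1) + voice(1) = 5
Total: 4 + 9 + 5 = 18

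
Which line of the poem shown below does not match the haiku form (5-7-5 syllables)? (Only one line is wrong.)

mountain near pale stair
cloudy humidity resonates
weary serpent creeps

Line 1: "mountain near pale stair": 2+1+1+1 = 5 ✓
Line 2: "cloudy humidity resonates": 2+4+3 = 9 (expected 7)
Line 3: "weary serpent creeps": 2+2+1 = 5 ✓

The second line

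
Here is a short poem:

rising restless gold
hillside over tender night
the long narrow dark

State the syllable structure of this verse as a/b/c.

5/7/5

Line 1: "rising restless gold": 2+2+1 = 5
Line 2: "hillside over tender night": 2+2+2+1 = 7
Line 3: "the long narrow dark": 1+1+2+1 = 5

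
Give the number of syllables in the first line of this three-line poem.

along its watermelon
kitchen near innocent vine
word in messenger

The first line: along (2), its (1), watermelon (4) → 7

7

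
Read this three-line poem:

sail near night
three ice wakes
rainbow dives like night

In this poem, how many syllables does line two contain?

Line two: "three ice wakes": 1+1+1 = 3

3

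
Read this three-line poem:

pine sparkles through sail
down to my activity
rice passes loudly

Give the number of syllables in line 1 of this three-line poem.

5

Line 1: "pine sparkles through sail": 1+2+1+1 = 5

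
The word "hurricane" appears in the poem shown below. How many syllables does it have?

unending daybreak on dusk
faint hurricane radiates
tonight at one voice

3

"hurricane" has 3 syllables.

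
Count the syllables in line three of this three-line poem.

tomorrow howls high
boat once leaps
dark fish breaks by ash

Line three: "dark fish breaks by ash": 1+1+1+1+1 = 5

5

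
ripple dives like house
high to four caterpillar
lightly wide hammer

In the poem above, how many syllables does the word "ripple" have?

"ripple" has 2 syllables.

2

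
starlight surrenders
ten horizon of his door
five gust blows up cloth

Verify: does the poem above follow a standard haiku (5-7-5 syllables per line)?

Line 1: "starlight surrenders": 2+3 = 5 ✓
Line 2: "ten horizon of his door": 1+3+1+1+1 = 7 ✓
Line 3: "five gust blows up cloth": 1+1+1+1+1 = 5 ✓

Yes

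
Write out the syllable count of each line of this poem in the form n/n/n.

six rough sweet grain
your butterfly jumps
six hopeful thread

Line 1: "six rough sweet grain": 1+1+1+1 = 4
Line 2: "your butterfly jumps": 1+3+1 = 5
Line 3: "six hopeful thread": 1+2+1 = 4

4/5/4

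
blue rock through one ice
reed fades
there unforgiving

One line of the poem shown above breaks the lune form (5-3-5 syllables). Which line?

The second line

Line 1: blue (1), rock (1), through (1), one (1), ice (1) → 5 ✓
Line 2: reed (1), fades (1) → 2 (expected 3)
Line 3: there (1), unforgiving (4) → 5 ✓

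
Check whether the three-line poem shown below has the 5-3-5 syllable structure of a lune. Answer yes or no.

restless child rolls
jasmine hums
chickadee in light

Line 1: restless (2), child (1), rolls (1) → 4 (expected 5)
Line 2: jasmine (2), hums (1) → 3 ✓
Line 3: chickadee (3), in (1), light (1) → 5 ✓

No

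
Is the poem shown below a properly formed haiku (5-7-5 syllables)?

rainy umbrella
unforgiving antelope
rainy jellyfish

Line 1: "rainy umbrella": 2+3 = 5 ✓
Line 2: "unforgiving antelope": 4+3 = 7 ✓
Line 3: "rainy jellyfish": 2+3 = 5 ✓

Yes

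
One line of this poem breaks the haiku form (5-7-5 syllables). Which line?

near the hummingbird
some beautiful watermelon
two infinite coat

Line 1: near(1) + the(1) + hummingbird(3) = 5 ✓
Line 2: some(1) + beautiful(3) + watermelon(4) = 8 (expected 7)
Line 3: two(1) + infinite(3) + coat(1) = 5 ✓

The second line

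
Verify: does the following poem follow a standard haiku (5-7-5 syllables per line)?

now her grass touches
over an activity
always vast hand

Line 1: now(1) + her(1) + grass(1) + touches(2) = 5 ✓
Line 2: over(2) + an(1) + activity(4) = 7 ✓
Line 3: always(2) + vast(1) + hand(1) = 4 (expected 5)

No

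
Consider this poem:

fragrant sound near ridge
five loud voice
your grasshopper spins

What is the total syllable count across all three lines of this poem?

13

Line 1: fragrant(2) + sound(1) + near(1) + ridge(1) = 5
Line 2: five(1) + loud(1) + voice(1) = 3
Line 3: your(1) + grasshopper(3) + spins(1) = 5
Total: 5 + 3 + 5 = 13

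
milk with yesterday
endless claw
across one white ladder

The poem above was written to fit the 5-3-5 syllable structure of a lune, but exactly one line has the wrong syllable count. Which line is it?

The third line

Line 1: milk(1) + with(1) + yesterday(3) = 5 ✓
Line 2: endless(2) + claw(1) = 3 ✓
Line 3: across(2) + one(1) + white(1) + ladder(2) = 6 (expected 5)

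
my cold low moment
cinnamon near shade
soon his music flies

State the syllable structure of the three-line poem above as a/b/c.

5/5/5

Line 1: my(1) + cold(1) + low(1) + moment(2) = 5
Line 2: cinnamon(3) + near(1) + shade(1) = 5
Line 3: soon(1) + his(1) + music(2) + flies(1) = 5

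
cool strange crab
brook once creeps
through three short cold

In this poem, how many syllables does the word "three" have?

1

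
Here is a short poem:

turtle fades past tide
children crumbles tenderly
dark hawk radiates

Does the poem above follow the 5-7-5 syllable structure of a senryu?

Line 1: turtle(2) + fades(1) + past(1) + tide(1) = 5 ✓
Line 2: children(2) + crumbles(2) + tenderly(3) = 7 ✓
Line 3: dark(1) + hawk(1) + radiates(3) = 5 ✓

Yes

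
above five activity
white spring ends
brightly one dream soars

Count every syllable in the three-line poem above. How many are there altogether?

Line 1: above (2), five (1), activity (4) → 7
Line 2: white (1), spring (1), ends (1) → 3
Line 3: brightly (2), one (1), dream (1), soars (1) → 5
Total: 7 + 3 + 5 = 15

15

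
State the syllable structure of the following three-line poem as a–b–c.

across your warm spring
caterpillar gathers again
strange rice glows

Line 1: across(2) + your(1) + warm(1) + spring(1) = 5
Line 2: caterpillar(4) + gathers(2) + again(2) = 8
Line 3: strange(1) + rice(1) + glows(1) = 3

5–8–3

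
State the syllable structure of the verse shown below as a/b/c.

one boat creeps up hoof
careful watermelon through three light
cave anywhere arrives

5/9/6

Line 1: "one boat creeps up hoof": 1+1+1+1+1 = 5
Line 2: "careful watermelon through three light": 2+4+1+1+1 = 9
Line 3: "cave anywhere arrives": 1+3+2 = 6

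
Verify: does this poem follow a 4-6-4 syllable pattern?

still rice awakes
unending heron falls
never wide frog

Yes

Line 1: "still rice awakes": 1+1+2 = 4 ✓
Line 2: "unending heron falls": 3+2+1 = 6 ✓
Line 3: "never wide frog": 2+1+1 = 4 ✓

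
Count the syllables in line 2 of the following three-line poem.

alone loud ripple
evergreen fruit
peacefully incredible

Line 2: evergreen (3), fruit (1) → 4

4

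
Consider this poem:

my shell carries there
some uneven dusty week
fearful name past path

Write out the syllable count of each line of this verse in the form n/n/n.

Line 1: my(1) + shell(1) + carries(2) + there(1) = 5
Line 2: some(1) + uneven(3) + dusty(2) + week(1) = 7
Line 3: fearful(2) + name(1) + past(1) + path(1) = 5

5/7/5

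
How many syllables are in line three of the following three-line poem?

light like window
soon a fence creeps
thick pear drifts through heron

Line three: thick (1), pear (1), drifts (1), through (1), heron (2) → 6

6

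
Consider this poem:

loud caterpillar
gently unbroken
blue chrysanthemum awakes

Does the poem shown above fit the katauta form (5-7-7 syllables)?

Line 1: loud (1), caterpillar (4) → 5 ✓
Line 2: gently (2), unbroken (3) → 5 (expected 7)
Line 3: blue (1), chrysanthemum (4), awakes (2) → 7 ✓

No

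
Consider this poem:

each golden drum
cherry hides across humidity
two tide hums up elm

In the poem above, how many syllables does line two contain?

Line two: cherry(2) + hides(1) + across(2) + humidity(4) = 9

9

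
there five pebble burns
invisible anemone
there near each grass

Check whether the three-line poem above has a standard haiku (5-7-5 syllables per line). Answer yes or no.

Line 1: there (1), five (1), pebble (2), burns (1) → 5 ✓
Line 2: invisible (4), anemone (4) → 8 (expected 7)
Line 3: there (1), near (1), each (1), grass (1) → 4 (expected 5)

No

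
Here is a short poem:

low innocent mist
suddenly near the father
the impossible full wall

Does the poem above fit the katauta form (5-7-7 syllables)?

Yes

Line 1: "low innocent mist": 1+3+1 = 5 ✓
Line 2: "suddenly near the father": 3+1+1+2 = 7 ✓
Line 3: "the impossible full wall": 1+4+1+1 = 7 ✓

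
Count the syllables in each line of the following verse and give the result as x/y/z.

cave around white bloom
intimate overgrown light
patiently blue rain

5/7/5

Line 1: cave(1) + around(2) + white(1) + bloom(1) = 5
Line 2: intimate(3) + overgrown(3) + light(1) = 7
Line 3: patiently(3) + blue(1) + rain(1) = 5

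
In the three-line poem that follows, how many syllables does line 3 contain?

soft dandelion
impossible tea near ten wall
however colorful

6

Line 3: however(3) + colorful(3) = 6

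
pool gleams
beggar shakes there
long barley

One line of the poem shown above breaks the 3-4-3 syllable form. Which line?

Line 1: "pool gleams": 1+1 = 2 (expected 3)
Line 2: "beggar shakes there": 2+1+1 = 4 ✓
Line 3: "long barley": 1+2 = 3 ✓

Line 1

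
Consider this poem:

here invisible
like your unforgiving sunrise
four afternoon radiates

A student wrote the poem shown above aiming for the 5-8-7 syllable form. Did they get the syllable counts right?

Line 1: here(1) + invisible(4) = 5 ✓
Line 2: like(1) + your(1) + unforgiving(4) + sunrise(2) = 8 ✓
Line 3: four(1) + afternoon(3) + radiates(3) = 7 ✓

Yes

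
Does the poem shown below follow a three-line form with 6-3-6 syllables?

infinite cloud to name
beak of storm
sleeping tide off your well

Yes

Line 1: "infinite cloud to name": 3+1+1+1 = 6 ✓
Line 2: "beak of storm": 1+1+1 = 3 ✓
Line 3: "sleeping tide off your well": 2+1+1+1+1 = 6 ✓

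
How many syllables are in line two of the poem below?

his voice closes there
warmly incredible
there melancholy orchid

Line two: warmly (2), incredible (4) → 6

6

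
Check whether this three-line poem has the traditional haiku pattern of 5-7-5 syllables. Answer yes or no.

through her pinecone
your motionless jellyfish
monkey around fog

Line 1: through(1) + her(1) + pinecone(2) = 4 (expected 5)
Line 2: your(1) + motionless(3) + jellyfish(3) = 7 ✓
Line 3: monkey(2) + around(2) + fog(1) = 5 ✓

No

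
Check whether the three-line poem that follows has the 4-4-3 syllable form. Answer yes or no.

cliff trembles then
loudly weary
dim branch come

Line 1: cliff (1), trembles (2), then (1) → 4 ✓
Line 2: loudly (2), weary (2) → 4 ✓
Line 3: dim (1), branch (1), come (1) → 3 ✓

Yes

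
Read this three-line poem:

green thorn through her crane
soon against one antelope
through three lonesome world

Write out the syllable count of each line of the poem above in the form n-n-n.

Line 1: "green thorn through her crane": 1+1+1+1+1 = 5
Line 2: "soon against one antelope": 1+2+1+3 = 7
Line 3: "through three lonesome world": 1+1+2+1 = 5

5-7-5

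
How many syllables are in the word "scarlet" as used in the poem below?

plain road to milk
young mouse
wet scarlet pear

2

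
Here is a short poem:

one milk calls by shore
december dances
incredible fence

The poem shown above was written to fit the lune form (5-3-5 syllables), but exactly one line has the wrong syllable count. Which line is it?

Line 1: one (1), milk (1), calls (1), by (1), shore (1) → 5 ✓
Line 2: december (3), dances (2) → 5 (expected 3)
Line 3: incredible (4), fence (1) → 5 ✓

The second line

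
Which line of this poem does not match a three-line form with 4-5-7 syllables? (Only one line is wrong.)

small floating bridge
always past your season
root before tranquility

Line 1: small (1), floating (2), bridge (1) → 4 ✓
Line 2: always (2), past (1), your (1), season (2) → 6 (expected 5)
Line 3: root (1), before (2), tranquility (4) → 7 ✓

Line 2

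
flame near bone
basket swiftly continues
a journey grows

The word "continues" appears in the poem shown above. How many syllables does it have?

"continues" has 3 syllables.

3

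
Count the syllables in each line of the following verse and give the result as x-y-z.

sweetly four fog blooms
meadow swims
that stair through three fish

Line 1: sweetly (2), four (1), fog (1), blooms (1) → 5
Line 2: meadow (2), swims (1) → 3
Line 3: that (1), stair (1), through (1), three (1), fish (1) → 5

5-3-5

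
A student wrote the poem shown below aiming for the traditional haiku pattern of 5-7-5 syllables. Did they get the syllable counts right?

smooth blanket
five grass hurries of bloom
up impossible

Line 1: smooth (1), blanket (2) → 3 (expected 5)
Line 2: five (1), grass (1), hurries (2), of (1), bloom (1) → 6 (expected 7)
Line 3: up (1), impossible (4) → 5 ✓

No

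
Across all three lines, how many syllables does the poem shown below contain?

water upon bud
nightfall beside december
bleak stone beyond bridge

Line 1: "water upon bud": 2+2+1 = 5
Line 2: "nightfall beside december": 2+2+3 = 7
Line 3: "bleak stone beyond bridge": 1+1+2+1 = 5
Total: 5 + 7 + 5 = 17

17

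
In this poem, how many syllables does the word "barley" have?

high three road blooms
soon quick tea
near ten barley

"barley" has 2 syllables.

2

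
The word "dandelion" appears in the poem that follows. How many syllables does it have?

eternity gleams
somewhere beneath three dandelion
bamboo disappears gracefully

4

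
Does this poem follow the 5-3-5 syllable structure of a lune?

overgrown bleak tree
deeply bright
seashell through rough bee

Yes

Line 1: "overgrown bleak tree": 3+1+1 = 5 ✓
Line 2: "deeply bright": 2+1 = 3 ✓
Line 3: "seashell through rough bee": 2+1+1+1 = 5 ✓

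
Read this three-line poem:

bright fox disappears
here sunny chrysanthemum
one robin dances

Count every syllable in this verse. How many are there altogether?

Line 1: bright (1), fox (1), disappears (3) → 5
Line 2: here (1), sunny (2), chrysanthemum (4) → 7
Line 3: one (1), robin (2), dances (2) → 5
Total: 5 + 7 + 5 = 17

17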